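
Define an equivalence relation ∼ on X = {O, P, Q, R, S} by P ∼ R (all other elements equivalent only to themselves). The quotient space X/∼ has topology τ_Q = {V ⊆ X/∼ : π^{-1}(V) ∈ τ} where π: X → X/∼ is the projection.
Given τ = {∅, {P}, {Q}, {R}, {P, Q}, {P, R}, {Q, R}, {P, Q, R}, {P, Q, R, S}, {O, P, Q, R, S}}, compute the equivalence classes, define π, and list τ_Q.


X/∼ = {[O], [P=R], [Q], [S]}; |τ_Q| = 6.

Equivalence classes: [O], [P=R], [Q], [S].
Quotient map π: X → X/∼ sends O ↦ [O], P ↦ [P=R], Q ↦ [Q], R ↦ [P=R], S ↦ [S].
For each subset V ⊆ X/∼, compute π^{-1}(V) ⊆ X and check whether π^{-1}(V) ∈ τ. V is open in τ_Q iff π^{-1}(V) ∈ τ.
  V = {}: π^{-1}(V) = ∅ ∈ τ ✓.
  V = {[O]}: π^{-1}(V) = {O} ∉ τ ✗.
  V = {[P=R]}: π^{-1}(V) = {P, R} ∈ τ ✓.
  V = {[O], [P=R]}: π^{-1}(V) = {O, P, R} ∉ τ ✗.
  V = {[Q]}: π^{-1}(V) = {Q} ∈ τ ✓.
  V = {[O], [Q]}: π^{-1}(V) = {O, Q} ∉ τ ✗.
  V = {[P=R], [Q]}: π^{-1}(V) = {P, Q, R} ∈ τ ✓.
  V = {[O], [P=R], [Q]}: π^{-1}(V) = {O, P, Q, R} ∉ τ ✗.
  V = {[S]}: π^{-1}(V) = {S} ∉ τ ✗.
  V = {[O], [S]}: π^{-1}(V) = {O, S} ∉ τ ✗.
  V = {[P=R], [S]}: π^{-1}(V) = {P, R, S} ∉ τ ✗.
  V = {[O], [P=R], [S]}: π^{-1}(V) = {O, P, R, S} ∉ τ ✗.
  V = {[Q], [S]}: π^{-1}(V) = {Q, S} ∉ τ ✗.
  V = {[O], [Q], [S]}: π^{-1}(V) = {O, Q, S} ∉ τ ✗.
  V = {[P=R], [Q], [S]}: π^{-1}(V) = {P, Q, R, S} ∈ τ ✓.
  V = {[O], [P=R], [Q], [S]}: π^{-1}(V) = {O, P, Q, R, S} ∈ τ ✓.
Open sets in the quotient: τ_Q = {{}, {[P=R]}, {[Q]}, {[P=R], [Q]}, {[P=R], [Q], [S]}, {[O], [P=R], [Q], [S]}} (6 elements).


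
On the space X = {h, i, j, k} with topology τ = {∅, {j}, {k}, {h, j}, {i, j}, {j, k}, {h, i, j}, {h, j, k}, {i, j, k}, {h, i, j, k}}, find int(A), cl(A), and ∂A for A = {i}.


int(A) = ∅, cl(A) = {i}, ∂A = {i}.

Closed sets in (X, τ) are complements of opens:
  closed(X, τ) = {∅, {h}, {i}, {k}, {h, i}, {h, k}, {i, k}, {h, i, j}, {h, i, k}, {h, i, j, k}}.
int(A) = ⋃ {U ∈ τ : U ⊆ A}. Opens contained in A: ∅.
Taking the union of these: int(A) = ∅.
cl(A) = ⋂ {C closed : A ⊆ C}. Closed sets containing A: {i}, {h, i}, {i, k}, {h, i, j}, {h, i, k}, {h, i, j, k}.
Intersecting these: cl(A) = {i}.
∂A = cl(A) ∖ int(A) = {i} ∖ ∅ = {i}.


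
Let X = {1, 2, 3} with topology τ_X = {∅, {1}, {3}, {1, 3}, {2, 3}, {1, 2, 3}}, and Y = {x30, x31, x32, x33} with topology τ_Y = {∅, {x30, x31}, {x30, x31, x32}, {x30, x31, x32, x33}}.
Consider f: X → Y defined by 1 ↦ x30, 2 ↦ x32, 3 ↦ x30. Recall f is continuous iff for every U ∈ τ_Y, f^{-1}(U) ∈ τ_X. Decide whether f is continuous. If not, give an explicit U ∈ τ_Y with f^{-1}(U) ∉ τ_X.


f IS continuous.

Compute f^{-1}(U) for each U ∈ τ_Y:
  U = ∅: f^{-1}(U) = ∅ ∈ τ_X ✓.
  U = {x30, x31}: f^{-1}(U) = {1, 3} ∈ τ_X ✓.
  U = {x30, x31, x32}: f^{-1}(U) = {1, 2, 3} ∈ τ_X ✓.
  U = {x30, x31, x32, x33}: f^{-1}(U) = {1, 2, 3} ∈ τ_X ✓.
Every preimage lies in τ_X, so f IS continuous.


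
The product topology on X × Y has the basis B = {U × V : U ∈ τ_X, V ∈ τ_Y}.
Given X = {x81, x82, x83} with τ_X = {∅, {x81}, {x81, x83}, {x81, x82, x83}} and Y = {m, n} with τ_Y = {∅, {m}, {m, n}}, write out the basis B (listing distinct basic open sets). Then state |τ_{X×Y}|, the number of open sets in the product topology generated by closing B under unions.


Basis B = {∅ × ∅, {x81} × {m}, {x81} × {m, n}, {x81, x83} × {m}, {x81, x82, x83} × {m}, {x81, x83} × {m, n}, {x81, x82, x83} × {m, n}}; |τ_{X×Y}| = 10.

Enumerate products U × V with U ∈ τ_X, V ∈ τ_Y (deduplicated):
  ∅ × ∅ = {} (∅)
  {x81} × {m} = {(x81,m)}
  {x81} × {m, n} = {(x81,m), (x81,n)}
  {x81, x83} × {m} = {(x81,m), (x83,m)}
  {x81, x82, x83} × {m} = {(x81,m), (x82,m), (x83,m)}
  {x81, x83} × {m, n} = {(x81,m), (x81,n), (x83,m), (x83,n)}
  {x81, x82, x83} × {m, n} = {(x81,m), (x81,n), (x82,m), (x82,n), (x83,m), (x83,n)}
These 7 distinct sets form the basis B.
Close under arbitrary unions to get τ_{X×Y}; counting gives |τ_{X×Y}| = 10.


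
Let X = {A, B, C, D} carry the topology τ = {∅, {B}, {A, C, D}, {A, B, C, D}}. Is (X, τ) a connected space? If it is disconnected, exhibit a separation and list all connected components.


(X, τ) is disconnected; components = [{B}, {A, C, D}].

Find clopen sets (U ∈ τ with X ∖ U ∈ τ):
  U = ∅, X ∖ U = {A, B, C, D} — both open, so U is clopen.
  U = {B}, X ∖ U = {A, C, D} — both open, so U is clopen.
  U = {A, C, D}, X ∖ U = {B} — both open, so U is clopen.
  U = {A, B, C, D}, X ∖ U = ∅ — both open, so U is clopen.
Nontrivial clopen(s) exist: e.g. {A, C, D}. So (X, τ) is disconnected.
Compute connected components by grouping points that agree on all clopens:
  component: {B}
  component: {A, C, D}


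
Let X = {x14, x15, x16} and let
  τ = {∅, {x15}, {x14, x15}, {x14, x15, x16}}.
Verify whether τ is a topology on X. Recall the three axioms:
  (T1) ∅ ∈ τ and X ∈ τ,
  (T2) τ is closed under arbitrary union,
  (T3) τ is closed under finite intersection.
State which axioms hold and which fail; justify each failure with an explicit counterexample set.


τ IS a topology on X.

Axiom (T1): ∅ ∈ τ? Yes; X ∈ τ? Yes.
Axiom (T2/T3): check pairwise unions and intersections of members of τ.
All pairwise intersections and unions checked — each lies in τ. Therefore τ satisfies (T1), (T2), (T3): it IS a topology on X.


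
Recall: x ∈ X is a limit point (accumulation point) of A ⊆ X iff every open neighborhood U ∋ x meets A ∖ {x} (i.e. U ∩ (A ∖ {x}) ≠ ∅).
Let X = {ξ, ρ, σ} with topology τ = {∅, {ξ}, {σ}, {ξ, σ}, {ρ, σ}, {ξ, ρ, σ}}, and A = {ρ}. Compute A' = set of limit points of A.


A' = ∅

For each x ∈ X, list the open sets U ∈ τ with x ∈ U, then check whether U ∩ (A ∖ {x}) ≠ ∅ for every such U.
  x = ξ: open {ξ} ∋ x has {ξ} ∩ (A ∖ {ξ}) = ∅, so x is NOT a limit point.
  x = ρ: open {ρ, σ} ∋ x has {ρ, σ} ∩ (A ∖ {ρ}) = ∅, so x is NOT a limit point.
  x = σ: open {σ} ∋ x has {σ} ∩ (A ∖ {σ}) = ∅, so x is NOT a limit point.
Collecting: A' = ∅.


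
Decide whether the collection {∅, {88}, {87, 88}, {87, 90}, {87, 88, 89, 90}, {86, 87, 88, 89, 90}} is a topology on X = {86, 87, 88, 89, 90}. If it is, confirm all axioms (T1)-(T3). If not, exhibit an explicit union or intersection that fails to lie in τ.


τ is NOT a topology on X.

Axiom (T1): ∅ ∈ τ? Yes; X ∈ τ? Yes.
Axiom (T2/T3): check pairwise unions and intersections of members of τ.
Counterexample for (T2): {88} ∪ {87, 90} = {87, 88, 90} ∉ τ. Therefore τ is NOT a topology.


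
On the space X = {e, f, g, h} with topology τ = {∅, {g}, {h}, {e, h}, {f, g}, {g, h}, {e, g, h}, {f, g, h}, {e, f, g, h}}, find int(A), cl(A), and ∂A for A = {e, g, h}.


int(A) = {e, g, h}, cl(A) = {e, f, g, h}, ∂A = {f}.

Closed sets in (X, τ) are complements of opens:
  closed(X, τ) = {∅, {e}, {f}, {e, f}, {e, h}, {f, g}, {e, f, g}, {e, f, h}, {e, f, g, h}}.
int(A) = ⋃ {U ∈ τ : U ⊆ A}. Opens contained in A: ∅, {g}, {h}, {e, h}, {g, h}, {e, g, h}.
Taking the union of these: int(A) = {e, g, h}.
cl(A) = ⋂ {C closed : A ⊆ C}. Closed sets containing A: {e, f, g, h}.
Intersecting these: cl(A) = {e, f, g, h}.
∂A = cl(A) ∖ int(A) = {e, f, g, h} ∖ {e, g, h} = {f}.


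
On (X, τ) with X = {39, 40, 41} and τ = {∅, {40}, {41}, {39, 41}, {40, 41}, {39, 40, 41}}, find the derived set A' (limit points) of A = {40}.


A' = ∅

For each x ∈ X, list the open sets U ∈ τ with x ∈ U, then check whether U ∩ (A ∖ {x}) ≠ ∅ for every such U.
  x = 39: open {39, 41} ∋ x has {39, 41} ∩ (A ∖ {39}) = ∅, so x is NOT a limit point.
  x = 40: open {40} ∋ x has {40} ∩ (A ∖ {40}) = ∅, so x is NOT a limit point.
  x = 41: open {41} ∋ x has {41} ∩ (A ∖ {41}) = ∅, so x is NOT a limit point.
Collecting: A' = ∅.


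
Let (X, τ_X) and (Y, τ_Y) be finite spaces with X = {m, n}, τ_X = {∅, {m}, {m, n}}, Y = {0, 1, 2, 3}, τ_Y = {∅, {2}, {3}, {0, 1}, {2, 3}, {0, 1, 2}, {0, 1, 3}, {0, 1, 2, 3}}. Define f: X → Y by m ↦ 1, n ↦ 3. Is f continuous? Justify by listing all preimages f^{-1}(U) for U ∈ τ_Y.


f is NOT continuous.

Compute f^{-1}(U) for each U ∈ τ_Y:
  U = ∅: f^{-1}(U) = ∅ ∈ τ_X ✓.
  U = {2}: f^{-1}(U) = ∅ ∈ τ_X ✓.
  U = {3}: f^{-1}(U) = {n} ∉ τ_X ✗.
  U = {0, 1}: f^{-1}(U) = {m} ∈ τ_X ✓.
  U = {2, 3}: f^{-1}(U) = {n} ∉ τ_X ✗.
  U = {0, 1, 2}: f^{-1}(U) = {m} ∈ τ_X ✓.
  U = {0, 1, 3}: f^{-1}(U) = {m, n} ∈ τ_X ✓.
  U = {0, 1, 2, 3}: f^{-1}(U) = {m, n} ∈ τ_X ✓.
Found U = {3} with f^{-1}(U) = {n} not in τ_X. Therefore f is NOT continuous.


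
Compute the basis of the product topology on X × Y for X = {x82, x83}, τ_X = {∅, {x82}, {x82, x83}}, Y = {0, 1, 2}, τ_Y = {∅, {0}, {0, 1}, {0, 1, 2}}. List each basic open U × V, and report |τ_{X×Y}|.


Basis B = {∅ × ∅, {x82} × {0}, {x82} × {0, 1}, {x82, x83} × {0}, {x82} × {0, 1, 2}, {x82, x83} × {0, 1}, {x82, x83} × {0, 1, 2}}; |τ_{X×Y}| = 10.

Enumerate products U × V with U ∈ τ_X, V ∈ τ_Y (deduplicated):
  ∅ × ∅ = {} (∅)
  {x82} × {0} = {(x82,0)}
  {x82} × {0, 1} = {(x82,0), (x82,1)}
  {x82, x83} × {0} = {(x82,0), (x83,0)}
  {x82} × {0, 1, 2} = {(x82,0), (x82,1), (x82,2)}
  {x82, x83} × {0, 1} = {(x82,0), (x82,1), (x83,0), (x83,1)}
  {x82, x83} × {0, 1, 2} = {(x82,0), (x82,1), (x82,2), (x83,0), (x83,1), (x83,2)}
These 7 distinct sets form the basis B.
Close under arbitrary unions to get τ_{X×Y}; counting gives |τ_{X×Y}| = 10.


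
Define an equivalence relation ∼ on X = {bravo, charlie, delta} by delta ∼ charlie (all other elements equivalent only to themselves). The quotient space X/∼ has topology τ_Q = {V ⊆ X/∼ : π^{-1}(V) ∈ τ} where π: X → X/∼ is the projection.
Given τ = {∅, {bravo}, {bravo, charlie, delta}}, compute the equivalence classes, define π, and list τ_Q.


X/∼ = {[bravo], [charlie=delta]}; |τ_Q| = 3.

Equivalence classes: [bravo], [charlie=delta].
Quotient map π: X → X/∼ sends bravo ↦ [bravo], charlie ↦ [charlie=delta], delta ↦ [charlie=delta].
For each subset V ⊆ X/∼, compute π^{-1}(V) ⊆ X and check whether π^{-1}(V) ∈ τ. V is open in τ_Q iff π^{-1}(V) ∈ τ.
  V = {}: π^{-1}(V) = ∅ ∈ τ ✓.
  V = {[bravo]}: π^{-1}(V) = {bravo} ∈ τ ✓.
  V = {[charlie=delta]}: π^{-1}(V) = {charlie, delta} ∉ τ ✗.
  V = {[bravo], [charlie=delta]}: π^{-1}(V) = {bravo, charlie, delta} ∈ τ ✓.
Open sets in the quotient: τ_Q = {{}, {[bravo]}, {[bravo], [charlie=delta]}} (3 elements).


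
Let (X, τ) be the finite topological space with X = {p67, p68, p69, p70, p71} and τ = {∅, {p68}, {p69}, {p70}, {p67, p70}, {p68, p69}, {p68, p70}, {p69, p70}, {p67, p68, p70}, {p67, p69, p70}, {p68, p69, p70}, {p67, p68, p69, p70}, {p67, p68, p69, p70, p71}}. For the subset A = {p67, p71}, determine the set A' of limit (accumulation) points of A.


A' = {p71}

For each x ∈ X, list the open sets U ∈ τ with x ∈ U, then check whether U ∩ (A ∖ {x}) ≠ ∅ for every such U.
  x = p67: open {p67, p70} ∋ x has {p67, p70} ∩ (A ∖ {p67}) = ∅, so x is NOT a limit point.
  x = p68: open {p68} ∋ x has {p68} ∩ (A ∖ {p68}) = ∅, so x is NOT a limit point.
  x = p69: open {p69} ∋ x has {p69} ∩ (A ∖ {p69}) = ∅, so x is NOT a limit point.
  x = p70: open {p70} ∋ x has {p70} ∩ (A ∖ {p70}) = ∅, so x is NOT a limit point.
  x = p71: opens ∋ x are {p67, p68, p69, p70, p71}; each meets A ∖ {p71}, so x IS a limit point.
Collecting: A' = {p71}.


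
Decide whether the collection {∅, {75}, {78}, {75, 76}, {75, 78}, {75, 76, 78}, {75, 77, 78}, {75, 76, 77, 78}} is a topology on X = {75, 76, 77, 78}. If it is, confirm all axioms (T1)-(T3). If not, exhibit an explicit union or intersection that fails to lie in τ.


τ IS a topology on X.

Axiom (T1): ∅ ∈ τ? Yes; X ∈ τ? Yes.
Axiom (T2/T3): check pairwise unions and intersections of members of τ.
All pairwise intersections and unions checked — each lies in τ. Therefore τ satisfies (T1), (T2), (T3): it IS a topology on X.


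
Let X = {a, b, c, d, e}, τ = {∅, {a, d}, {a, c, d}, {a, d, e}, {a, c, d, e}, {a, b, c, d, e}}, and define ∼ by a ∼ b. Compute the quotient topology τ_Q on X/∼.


X/∼ = {[a=b], [c], [d], [e]}; |τ_Q| = 2.

Equivalence classes: [a=b], [c], [d], [e].
Quotient map π: X → X/∼ sends a ↦ [a=b], b ↦ [a=b], c ↦ [c], d ↦ [d], e ↦ [e].
For each subset V ⊆ X/∼, compute π^{-1}(V) ⊆ X and check whether π^{-1}(V) ∈ τ. V is open in τ_Q iff π^{-1}(V) ∈ τ.
  V = {}: π^{-1}(V) = ∅ ∈ τ ✓.
  V = {[a=b]}: π^{-1}(V) = {a, b} ∉ τ ✗.
  V = {[c]}: π^{-1}(V) = {c} ∉ τ ✗.
  V = {[a=b], [c]}: π^{-1}(V) = {a, b, c} ∉ τ ✗.
  V = {[d]}: π^{-1}(V) = {d} ∉ τ ✗.
  V = {[a=b], [d]}: π^{-1}(V) = {a, b, d} ∉ τ ✗.
  V = {[c], [d]}: π^{-1}(V) = {c, d} ∉ τ ✗.
  V = {[a=b], [c], [d]}: π^{-1}(V) = {a, b, c, d} ∉ τ ✗.
  V = {[e]}: π^{-1}(V) = {e} ∉ τ ✗.
  V = {[a=b], [e]}: π^{-1}(V) = {a, b, e} ∉ τ ✗.
  V = {[c], [e]}: π^{-1}(V) = {c, e} ∉ τ ✗.
  V = {[a=b], [c], [e]}: π^{-1}(V) = {a, b, c, e} ∉ τ ✗.
  V = {[d], [e]}: π^{-1}(V) = {d, e} ∉ τ ✗.
  V = {[a=b], [d], [e]}: π^{-1}(V) = {a, b, d, e} ∉ τ ✗.
  V = {[c], [d], [e]}: π^{-1}(V) = {c, d, e} ∉ τ ✗.
  V = {[a=b], [c], [d], [e]}: π^{-1}(V) = {a, b, c, d, e} ∈ τ ✓.
Open sets in the quotient: τ_Q = {{}, {[a=b], [c], [d], [e]}} (2 elements).


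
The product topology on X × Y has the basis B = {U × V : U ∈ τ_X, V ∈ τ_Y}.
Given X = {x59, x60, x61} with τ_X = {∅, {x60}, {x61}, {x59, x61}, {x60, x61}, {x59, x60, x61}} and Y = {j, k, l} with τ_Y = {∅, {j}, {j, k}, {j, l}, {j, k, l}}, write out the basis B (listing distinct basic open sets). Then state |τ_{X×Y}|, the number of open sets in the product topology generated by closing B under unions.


Basis B = {∅ × ∅, {x60} × {j}, {x61} × {j}, {x59, x61} × {j}, {x60} × {j, k}, {x60} × {j, l}, {x60, x61} × {j}, {x61} × {j, k}, {x61} × {j, l}, {x59, x60, x61} × {j}, {x60} × {j, k, l}, {x61} × {j, k, l}, {x59, x61} × {j, k}, {x59, x61} × {j, l}, {x60, x61} × {j, k}, {x60, x61} × {j, l}, {x59, x61} × {j, k, l}, {x59, x60, x61} × {j, k}, {x59, x60, x61} × {j, l}, {x60, x61} × {j, k, l}, {x59, x60, x61} × {j, k, l}}; |τ_{X×Y}| = 70.

Enumerate products U × V with U ∈ τ_X, V ∈ τ_Y (deduplicated):
  ∅ × ∅ = {} (∅)
  {x60} × {j} = {(x60,j)}
  {x61} × {j} = {(x61,j)}
  {x59, x61} × {j} = {(x59,j), (x61,j)}
  {x60} × {j, k} = {(x60,j), (x60,k)}
  {x60} × {j, l} = {(x60,j), (x60,l)}
  {x60, x61} × {j} = {(x60,j), (x61,j)}
  {x61} × {j, k} = {(x61,j), (x61,k)}
  {x61} × {j, l} = {(x61,j), (x61,l)}
  {x59, x60, x61} × {j} = {(x59,j), (x60,j), (x61,j)}
  {x60} × {j, k, l} = {(x60,j), (x60,k), (x60,l)}
  {x61} × {j, k, l} = {(x61,j), (x61,k), (x61,l)}
  {x59, x61} × {j, k} = {(x59,j), (x59,k), (x61,j), (x61,k)}
  {x59, x61} × {j, l} = {(x59,j), (x59,l), (x61,j), (x61,l)}
  {x60, x61} × {j, k} = {(x60,j), (x60,k), (x61,j), (x61,k)}
  {x60, x61} × {j, l} = {(x60,j), (x60,l), (x61,j), (x61,l)}
  {x59, x61} × {j, k, l} = {(x59,j), (x59,k), (x59,l), (x61,j), (x61,k), (x61,l)}
  {x59, x60, x61} × {j, k} = {(x59,j), (x59,k), (x60,j), (x60,k), (x61,j), (x61,k)}
  {x59, x60, x61} × {j, l} = {(x59,j), (x59,l), (x60,j), (x60,l), (x61,j), (x61,l)}
  {x60, x61} × {j, k, l} = {(x60,j), (x60,k), (x60,l), (x61,j), (x61,k), (x61,l)}
  {x59, x60, x61} × {j, k, l} = {(x59,j), (x59,k), (x59,l), (x60,j), (x60,k), (x60,l), (x61,j), (x61,k), (x61,l)}
These 21 distinct sets form the basis B.
Close under arbitrary unions to get τ_{X×Y}; counting gives |τ_{X×Y}| = 70.


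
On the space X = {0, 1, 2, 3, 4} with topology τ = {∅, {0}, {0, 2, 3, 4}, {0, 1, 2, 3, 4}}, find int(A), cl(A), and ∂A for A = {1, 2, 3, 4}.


int(A) = ∅, cl(A) = {1, 2, 3, 4}, ∂A = {1, 2, 3, 4}.

Closed sets in (X, τ) are complements of opens:
  closed(X, τ) = {∅, {1}, {1, 2, 3, 4}, {0, 1, 2, 3, 4}}.
int(A) = ⋃ {U ∈ τ : U ⊆ A}. Opens contained in A: ∅.
Taking the union of these: int(A) = ∅.
cl(A) = ⋂ {C closed : A ⊆ C}. Closed sets containing A: {1, 2, 3, 4}, {0, 1, 2, 3, 4}.
Intersecting these: cl(A) = {1, 2, 3, 4}.
∂A = cl(A) ∖ int(A) = {1, 2, 3, 4} ∖ ∅ = {1, 2, 3, 4}.


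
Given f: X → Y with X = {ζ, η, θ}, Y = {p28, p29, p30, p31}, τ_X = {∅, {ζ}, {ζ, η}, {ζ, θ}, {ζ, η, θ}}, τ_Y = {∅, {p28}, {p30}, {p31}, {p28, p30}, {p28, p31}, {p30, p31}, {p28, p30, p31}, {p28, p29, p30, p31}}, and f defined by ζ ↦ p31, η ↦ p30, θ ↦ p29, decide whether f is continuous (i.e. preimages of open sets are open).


f is NOT continuous.

Compute f^{-1}(U) for each U ∈ τ_Y:
  U = ∅: f^{-1}(U) = ∅ ∈ τ_X ✓.
  U = {p28}: f^{-1}(U) = ∅ ∈ τ_X ✓.
  U = {p30}: f^{-1}(U) = {η} ∉ τ_X ✗.
  U = {p31}: f^{-1}(U) = {ζ} ∈ τ_X ✓.
  U = {p28, p30}: f^{-1}(U) = {η} ∉ τ_X ✗.
  U = {p28, p31}: f^{-1}(U) = {ζ} ∈ τ_X ✓.
  U = {p30, p31}: f^{-1}(U) = {ζ, η} ∈ τ_X ✓.
  U = {p28, p30, p31}: f^{-1}(U) = {ζ, η} ∈ τ_X ✓.
  U = {p28, p29, p30, p31}: f^{-1}(U) = {ζ, η, θ} ∈ τ_X ✓.
Found U = {p30} with f^{-1}(U) = {η} not in τ_X. Therefore f is NOT continuous.


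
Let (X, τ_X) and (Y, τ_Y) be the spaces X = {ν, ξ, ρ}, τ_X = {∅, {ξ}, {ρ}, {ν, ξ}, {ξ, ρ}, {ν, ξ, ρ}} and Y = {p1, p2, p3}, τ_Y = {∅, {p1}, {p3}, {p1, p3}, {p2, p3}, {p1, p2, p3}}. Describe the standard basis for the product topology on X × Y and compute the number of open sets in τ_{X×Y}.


Basis B = {∅ × ∅, {ξ} × {p1}, {ξ} × {p3}, {ρ} × {p1}, {ρ} × {p3}, {ν, ξ} × {p1}, {ν, ξ} × {p3}, {ξ} × {p1, p3}, {ξ, ρ} × {p1}, {ξ} × {p2, p3}, {ξ, ρ} × {p3}, {ρ} × {p1, p3}, {ρ} × {p2, p3}, {ν, ξ, ρ} × {p1}, {ν, ξ, ρ} × {p3}, {ξ} × {p1, p2, p3}, {ρ} × {p1, p2, p3}, {ν, ξ} × {p1, p3}, {ν, ξ} × {p2, p3}, {ξ, ρ} × {p1, p3}, {ξ, ρ} × {p2, p3}, {ν, ξ} × {p1, p2, p3}, {ν, ξ, ρ} × {p1, p3}, {ν, ξ, ρ} × {p2, p3}, {ξ, ρ} × {p1, p2, p3}, {ν, ξ, ρ} × {p1, p2, p3}}; |τ_{X×Y}| = 108.

Enumerate products U × V with U ∈ τ_X, V ∈ τ_Y (deduplicated):
  ∅ × ∅ = {} (∅)
  {ξ} × {p1} = {(ξ,p1)}
  {ξ} × {p3} = {(ξ,p3)}
  {ρ} × {p1} = {(ρ,p1)}
  {ρ} × {p3} = {(ρ,p3)}
  {ν, ξ} × {p1} = {(ν,p1), (ξ,p1)}
  {ν, ξ} × {p3} = {(ν,p3), (ξ,p3)}
  {ξ} × {p1, p3} = {(ξ,p1), (ξ,p3)}
  {ξ, ρ} × {p1} = {(ξ,p1), (ρ,p1)}
  {ξ} × {p2, p3} = {(ξ,p2), (ξ,p3)}
  {ξ, ρ} × {p3} = {(ξ,p3), (ρ,p3)}
  {ρ} × {p1, p3} = {(ρ,p1), (ρ,p3)}
  {ρ} × {p2, p3} = {(ρ,p2), (ρ,p3)}
  {ν, ξ, ρ} × {p1} = {(ν,p1), (ξ,p1), (ρ,p1)}
  {ν, ξ, ρ} × {p3} = {(ν,p3), (ξ,p3), (ρ,p3)}
  {ξ} × {p1, p2, p3} = {(ξ,p1), (ξ,p2), (ξ,p3)}
  {ρ} × {p1, p2, p3} = {(ρ,p1), (ρ,p2), (ρ,p3)}
  {ν, ξ} × {p1, p3} = {(ν,p1), (ν,p3), (ξ,p1), (ξ,p3)}
  {ν, ξ} × {p2, p3} = {(ν,p2), (ν,p3), (ξ,p2), (ξ,p3)}
  {ξ, ρ} × {p1, p3} = {(ξ,p1), (ξ,p3), (ρ,p1), (ρ,p3)}
  {ξ, ρ} × {p2, p3} = {(ξ,p2), (ξ,p3), (ρ,p2), (ρ,p3)}
  {ν, ξ} × {p1, p2, p3} = {(ν,p1), (ν,p2), (ν,p3), (ξ,p1), (ξ,p2), (ξ,p3)}
  {ν, ξ, ρ} × {p1, p3} = {(ν,p1), (ν,p3), (ξ,p1), (ξ,p3), (ρ,p1), (ρ,p3)}
  {ν, ξ, ρ} × {p2, p3} = {(ν,p2), (ν,p3), (ξ,p2), (ξ,p3), (ρ,p2), (ρ,p3)}
  {ξ, ρ} × {p1, p2, p3} = {(ξ,p1), (ξ,p2), (ξ,p3), (ρ,p1), (ρ,p2), (ρ,p3)}
  {ν, ξ, ρ} × {p1, p2, p3} = {(ν,p1), (ν,p2), (ν,p3), (ξ,p1), (ξ,p2), (ξ,p3), (ρ,p1), (ρ,p2), (ρ,p3)}
These 26 distinct sets form the basis B.
Close under arbitrary unions to get τ_{X×Y}; counting gives |τ_{X×Y}| = 108.


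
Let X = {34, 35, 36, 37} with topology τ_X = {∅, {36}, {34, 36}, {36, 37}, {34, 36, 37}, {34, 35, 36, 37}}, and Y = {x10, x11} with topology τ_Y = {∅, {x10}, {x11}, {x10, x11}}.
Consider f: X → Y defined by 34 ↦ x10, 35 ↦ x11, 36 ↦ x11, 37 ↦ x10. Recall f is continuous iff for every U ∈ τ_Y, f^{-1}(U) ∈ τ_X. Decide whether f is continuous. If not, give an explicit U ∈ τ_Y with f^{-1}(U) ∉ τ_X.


f is NOT continuous.

Compute f^{-1}(U) for each U ∈ τ_Y:
  U = ∅: f^{-1}(U) = ∅ ∈ τ_X ✓.
  U = {x10}: f^{-1}(U) = {34, 37} ∉ τ_X ✗.
  U = {x11}: f^{-1}(U) = {35, 36} ∉ τ_X ✗.
  U = {x10, x11}: f^{-1}(U) = {34, 35, 36, 37} ∈ τ_X ✓.
Found U = {x10} with f^{-1}(U) = {34, 37} not in τ_X. Therefore f is NOT continuous.


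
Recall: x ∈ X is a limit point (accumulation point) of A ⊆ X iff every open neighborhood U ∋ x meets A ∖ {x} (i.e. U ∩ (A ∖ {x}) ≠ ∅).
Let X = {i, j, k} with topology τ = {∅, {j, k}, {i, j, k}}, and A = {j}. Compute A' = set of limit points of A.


A' = {i, k}

For each x ∈ X, list the open sets U ∈ τ with x ∈ U, then check whether U ∩ (A ∖ {x}) ≠ ∅ for every such U.
  x = i: opens ∋ x are {i, j, k}; each meets A ∖ {i}, so x IS a limit point.
  x = j: open {j, k} ∋ x has {j, k} ∩ (A ∖ {j}) = ∅, so x is NOT a limit point.
  x = k: opens ∋ x are {j, k}, {i, j, k}; each meets A ∖ {k}, so x IS a limit point.
Collecting: A' = {i, k}.


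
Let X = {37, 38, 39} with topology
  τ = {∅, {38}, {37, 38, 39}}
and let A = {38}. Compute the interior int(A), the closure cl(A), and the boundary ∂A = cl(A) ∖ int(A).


int(A) = {38}, cl(A) = {37, 38, 39}, ∂A = {37, 39}.

Closed sets in (X, τ) are complements of opens:
  closed(X, τ) = {∅, {37, 39}, {37, 38, 39}}.
int(A) = ⋃ {U ∈ τ : U ⊆ A}. Opens contained in A: ∅, {38}.
Taking the union of these: int(A) = {38}.
cl(A) = ⋂ {C closed : A ⊆ C}. Closed sets containing A: {37, 38, 39}.
Intersecting these: cl(A) = {37, 38, 39}.
∂A = cl(A) ∖ int(A) = {37, 38, 39} ∖ {38} = {37, 39}.


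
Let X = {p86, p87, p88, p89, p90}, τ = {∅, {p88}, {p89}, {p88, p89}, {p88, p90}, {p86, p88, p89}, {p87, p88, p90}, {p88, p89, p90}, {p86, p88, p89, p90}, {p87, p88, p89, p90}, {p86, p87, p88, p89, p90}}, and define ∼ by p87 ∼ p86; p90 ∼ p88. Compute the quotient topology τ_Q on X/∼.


X/∼ = {[p86=p87], [p88=p90], [p89]}; |τ_Q| = 5.

Equivalence classes: [p86=p87], [p88=p90], [p89].
Quotient map π: X → X/∼ sends p86 ↦ [p86=p87], p87 ↦ [p86=p87], p88 ↦ [p88=p90], p89 ↦ [p89], p90 ↦ [p88=p90].
For each subset V ⊆ X/∼, compute π^{-1}(V) ⊆ X and check whether π^{-1}(V) ∈ τ. V is open in τ_Q iff π^{-1}(V) ∈ τ.
  V = {}: π^{-1}(V) = ∅ ∈ τ ✓.
  V = {[p86=p87]}: π^{-1}(V) = {p86, p87} ∉ τ ✗.
  V = {[p88=p90]}: π^{-1}(V) = {p88, p90} ∈ τ ✓.
  V = {[p86=p87], [p88=p90]}: π^{-1}(V) = {p86, p87, p88, p90} ∉ τ ✗.
  V = {[p89]}: π^{-1}(V) = {p89} ∈ τ ✓.
  V = {[p86=p87], [p89]}: π^{-1}(V) = {p86, p87, p89} ∉ τ ✗.
  V = {[p88=p90], [p89]}: π^{-1}(V) = {p88, p89, p90} ∈ τ ✓.
  V = {[p86=p87], [p88=p90], [p89]}: π^{-1}(V) = {p86, p87, p88, p89, p90} ∈ τ ✓.
Open sets in the quotient: τ_Q = {{}, {[p88=p90]}, {[p89]}, {[p88=p90], [p89]}, {[p86=p87], [p88=p90], [p89]}} (5 elements).


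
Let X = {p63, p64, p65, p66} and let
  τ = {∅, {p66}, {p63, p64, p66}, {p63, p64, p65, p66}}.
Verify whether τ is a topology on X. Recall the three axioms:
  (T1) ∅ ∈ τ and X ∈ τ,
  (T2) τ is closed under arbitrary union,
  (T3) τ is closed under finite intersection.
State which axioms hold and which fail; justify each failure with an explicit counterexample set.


τ IS a topology on X.

Axiom (T1): ∅ ∈ τ? Yes; X ∈ τ? Yes.
Axiom (T2/T3): check pairwise unions and intersections of members of τ.
All pairwise intersections and unions checked — each lies in τ. Therefore τ satisfies (T1), (T2), (T3): it IS a topology on X.


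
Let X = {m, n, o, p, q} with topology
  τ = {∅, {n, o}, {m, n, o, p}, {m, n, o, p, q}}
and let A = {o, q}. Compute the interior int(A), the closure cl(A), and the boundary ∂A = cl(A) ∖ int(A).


int(A) = ∅, cl(A) = {m, n, o, p, q}, ∂A = {m, n, o, p, q}.

Closed sets in (X, τ) are complements of opens:
  closed(X, τ) = {∅, {q}, {m, p, q}, {m, n, o, p, q}}.
int(A) = ⋃ {U ∈ τ : U ⊆ A}. Opens contained in A: ∅.
Taking the union of these: int(A) = ∅.
cl(A) = ⋂ {C closed : A ⊆ C}. Closed sets containing A: {m, n, o, p, q}.
Intersecting these: cl(A) = {m, n, o, p, q}.
∂A = cl(A) ∖ int(A) = {m, n, o, p, q} ∖ ∅ = {m, n, o, p, q}.


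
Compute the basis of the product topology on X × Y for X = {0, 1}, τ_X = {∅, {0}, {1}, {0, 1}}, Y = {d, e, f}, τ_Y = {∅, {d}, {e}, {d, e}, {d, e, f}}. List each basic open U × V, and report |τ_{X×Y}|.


Basis B = {∅ × ∅, {0} × {d}, {0} × {e}, {1} × {d}, {1} × {e}, {0} × {d, e}, {0, 1} × {d}, {0, 1} × {e}, {1} × {d, e}, {0} × {d, e, f}, {1} × {d, e, f}, {0, 1} × {d, e}, {0, 1} × {d, e, f}}; |τ_{X×Y}| = 25.

Enumerate products U × V with U ∈ τ_X, V ∈ τ_Y (deduplicated):
  ∅ × ∅ = {} (∅)
  {0} × {d} = {(0,d)}
  {0} × {e} = {(0,e)}
  {1} × {d} = {(1,d)}
  {1} × {e} = {(1,e)}
  {0} × {d, e} = {(0,d), (0,e)}
  {0, 1} × {d} = {(0,d), (1,d)}
  {0, 1} × {e} = {(0,e), (1,e)}
  {1} × {d, e} = {(1,d), (1,e)}
  {0} × {d, e, f} = {(0,d), (0,e), (0,f)}
  {1} × {d, e, f} = {(1,d), (1,e), (1,f)}
  {0, 1} × {d, e} = {(0,d), (0,e), (1,d), (1,e)}
  {0, 1} × {d, e, f} = {(0,d), (0,e), (0,f), (1,d), (1,e), (1,f)}
These 13 distinct sets form the basis B.
Close under arbitrary unions to get τ_{X×Y}; counting gives |τ_{X×Y}| = 25.


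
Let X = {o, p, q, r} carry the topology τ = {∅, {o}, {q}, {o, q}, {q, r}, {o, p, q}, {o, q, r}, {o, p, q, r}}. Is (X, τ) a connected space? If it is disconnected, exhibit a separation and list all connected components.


(X, τ) is connected.

Find clopen sets (U ∈ τ with X ∖ U ∈ τ):
  U = ∅, X ∖ U = {o, p, q, r} — both open, so U is clopen.
  U = {o, p, q, r}, X ∖ U = ∅ — both open, so U is clopen.
Only trivial clopens (∅ and X) exist, so (X, τ) is connected.
Compute connected components by grouping points that agree on all clopens:
  component: {o, p, q, r}


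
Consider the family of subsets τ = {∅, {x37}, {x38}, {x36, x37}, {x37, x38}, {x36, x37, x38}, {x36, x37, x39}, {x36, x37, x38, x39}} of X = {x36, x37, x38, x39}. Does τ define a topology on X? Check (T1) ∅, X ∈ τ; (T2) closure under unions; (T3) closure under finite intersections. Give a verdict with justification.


τ IS a topology on X.

Axiom (T1): ∅ ∈ τ? Yes; X ∈ τ? Yes.
Axiom (T2/T3): check pairwise unions and intersections of members of τ.
All pairwise intersections and unions checked — each lies in τ. Therefore τ satisfies (T1), (T2), (T3): it IS a topology on X.


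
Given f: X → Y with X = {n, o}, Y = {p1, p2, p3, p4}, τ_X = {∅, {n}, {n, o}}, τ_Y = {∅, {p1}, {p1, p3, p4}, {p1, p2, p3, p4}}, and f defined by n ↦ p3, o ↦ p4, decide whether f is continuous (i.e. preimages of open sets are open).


f IS continuous.

Compute f^{-1}(U) for each U ∈ τ_Y:
  U = ∅: f^{-1}(U) = ∅ ∈ τ_X ✓.
  U = {p1}: f^{-1}(U) = ∅ ∈ τ_X ✓.
  U = {p1, p3, p4}: f^{-1}(U) = {n, o} ∈ τ_X ✓.
  U = {p1, p2, p3, p4}: f^{-1}(U) = {n, o} ∈ τ_X ✓.
Every preimage lies in τ_X, so f IS continuous.


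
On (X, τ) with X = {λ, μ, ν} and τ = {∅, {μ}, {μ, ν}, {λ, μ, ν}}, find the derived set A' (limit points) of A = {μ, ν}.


A' = {λ, ν}

For each x ∈ X, list the open sets U ∈ τ with x ∈ U, then check whether U ∩ (A ∖ {x}) ≠ ∅ for every such U.
  x = λ: opens ∋ x are {λ, μ, ν}; each meets A ∖ {λ}, so x IS a limit point.
  x = μ: open {μ} ∋ x has {μ} ∩ (A ∖ {μ}) = ∅, so x is NOT a limit point.
  x = ν: opens ∋ x are {μ, ν}, {λ, μ, ν}; each meets A ∖ {ν}, so x IS a limit point.
Collecting: A' = {λ, ν}.


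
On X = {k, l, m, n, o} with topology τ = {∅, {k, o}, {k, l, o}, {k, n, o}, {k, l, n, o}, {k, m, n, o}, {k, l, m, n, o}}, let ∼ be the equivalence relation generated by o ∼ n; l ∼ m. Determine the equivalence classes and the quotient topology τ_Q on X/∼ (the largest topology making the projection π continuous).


X/∼ = {[k], [l=m], [n=o]}; |τ_Q| = 3.

Equivalence classes: [k], [l=m], [n=o].
Quotient map π: X → X/∼ sends k ↦ [k], l ↦ [l=m], m ↦ [l=m], n ↦ [n=o], o ↦ [n=o].
For each subset V ⊆ X/∼, compute π^{-1}(V) ⊆ X and check whether π^{-1}(V) ∈ τ. V is open in τ_Q iff π^{-1}(V) ∈ τ.
  V = {}: π^{-1}(V) = ∅ ∈ τ ✓.
  V = {[k]}: π^{-1}(V) = {k} ∉ τ ✗.
  V = {[l=m]}: π^{-1}(V) = {l, m} ∉ τ ✗.
  V = {[k], [l=m]}: π^{-1}(V) = {k, l, m} ∉ τ ✗.
  V = {[n=o]}: π^{-1}(V) = {n, o} ∉ τ ✗.
  V = {[k], [n=o]}: π^{-1}(V) = {k, n, o} ∈ τ ✓.
  V = {[l=m], [n=o]}: π^{-1}(V) = {l, m, n, o} ∉ τ ✗.
  V = {[k], [l=m], [n=o]}: π^{-1}(V) = {k, l, m, n, o} ∈ τ ✓.
Open sets in the quotient: τ_Q = {{}, {[k], [n=o]}, {[k], [l=m], [n=o]}} (3 elements).


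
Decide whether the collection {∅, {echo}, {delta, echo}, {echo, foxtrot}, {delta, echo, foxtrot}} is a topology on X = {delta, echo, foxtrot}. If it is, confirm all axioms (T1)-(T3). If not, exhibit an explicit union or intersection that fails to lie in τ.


τ IS a topology on X.

Axiom (T1): ∅ ∈ τ? Yes; X ∈ τ? Yes.
Axiom (T2/T3): check pairwise unions and intersections of members of τ.
All pairwise intersections and unions checked — each lies in τ. Therefore τ satisfies (T1), (T2), (T3): it IS a topology on X.


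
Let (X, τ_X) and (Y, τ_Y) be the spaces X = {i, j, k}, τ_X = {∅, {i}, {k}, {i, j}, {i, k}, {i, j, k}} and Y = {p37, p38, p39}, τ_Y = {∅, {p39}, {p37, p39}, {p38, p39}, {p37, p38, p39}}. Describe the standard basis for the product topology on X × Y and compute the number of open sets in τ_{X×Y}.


Basis B = {∅ × ∅, {i} × {p39}, {k} × {p39}, {i} × {p37, p39}, {i} × {p38, p39}, {i, j} × {p39}, {i, k} × {p39}, {k} × {p37, p39}, {k} × {p38, p39}, {i} × {p37, p38, p39}, {i, j, k} × {p39}, {k} × {p37, p38, p39}, {i, j} × {p37, p39}, {i, k} × {p37, p39}, {i, j} × {p38, p39}, {i, k} × {p38, p39}, {i, j} × {p37, p38, p39}, {i, k} × {p37, p38, p39}, {i, j, k} × {p37, p39}, {i, j, k} × {p38, p39}, {i, j, k} × {p37, p38, p39}}; |τ_{X×Y}| = 70.

Enumerate products U × V with U ∈ τ_X, V ∈ τ_Y (deduplicated):
  ∅ × ∅ = {} (∅)
  {i} × {p39} = {(i,p39)}
  {k} × {p39} = {(k,p39)}
  {i} × {p37, p39} = {(i,p37), (i,p39)}
  {i} × {p38, p39} = {(i,p38), (i,p39)}
  {i, j} × {p39} = {(i,p39), (j,p39)}
  {i, k} × {p39} = {(i,p39), (k,p39)}
  {k} × {p37, p39} = {(k,p37), (k,p39)}
  {k} × {p38, p39} = {(k,p38), (k,p39)}
  {i} × {p37, p38, p39} = {(i,p37), (i,p38), (i,p39)}
  {i, j, k} × {p39} = {(i,p39), (j,p39), (k,p39)}
  {k} × {p37, p38, p39} = {(k,p37), (k,p38), (k,p39)}
  {i, j} × {p37, p39} = {(i,p37), (i,p39), (j,p37), (j,p39)}
  {i, k} × {p37, p39} = {(i,p37), (i,p39), (k,p37), (k,p39)}
  {i, j} × {p38, p39} = {(i,p38), (i,p39), (j,p38), (j,p39)}
  {i, k} × {p38, p39} = {(i,p38), (i,p39), (k,p38), (k,p39)}
  {i, j} × {p37, p38, p39} = {(i,p37), (i,p38), (i,p39), (j,p37), (j,p38), (j,p39)}
  {i, k} × {p37, p38, p39} = {(i,p37), (i,p38), (i,p39), (k,p37), (k,p38), (k,p39)}
  {i, j, k} × {p37, p39} = {(i,p37), (i,p39), (j,p37), (j,p39), (k,p37), (k,p39)}
  {i, j, k} × {p38, p39} = {(i,p38), (i,p39), (j,p38), (j,p39), (k,p38), (k,p39)}
  {i, j, k} × {p37, p38, p39} = {(i,p37), (i,p38), (i,p39), (j,p37), (j,p38), (j,p39), (k,p37), (k,p38), (k,p39)}
These 21 distinct sets form the basis B.
Close under arbitrary unions to get τ_{X×Y}; counting gives |τ_{X×Y}| = 70.


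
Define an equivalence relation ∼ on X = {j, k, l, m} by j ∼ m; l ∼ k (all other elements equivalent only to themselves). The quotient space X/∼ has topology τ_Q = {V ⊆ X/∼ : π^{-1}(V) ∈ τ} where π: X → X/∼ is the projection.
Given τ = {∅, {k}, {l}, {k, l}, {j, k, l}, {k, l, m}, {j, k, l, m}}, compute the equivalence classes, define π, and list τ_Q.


X/∼ = {[j=m], [k=l]}; |τ_Q| = 3.

Equivalence classes: [j=m], [k=l].
Quotient map π: X → X/∼ sends j ↦ [j=m], k ↦ [k=l], l ↦ [k=l], m ↦ [j=m].
For each subset V ⊆ X/∼, compute π^{-1}(V) ⊆ X and check whether π^{-1}(V) ∈ τ. V is open in τ_Q iff π^{-1}(V) ∈ τ.
  V = {}: π^{-1}(V) = ∅ ∈ τ ✓.
  V = {[j=m]}: π^{-1}(V) = {j, m} ∉ τ ✗.
  V = {[k=l]}: π^{-1}(V) = {k, l} ∈ τ ✓.
  V = {[j=m], [k=l]}: π^{-1}(V) = {j, k, l, m} ∈ τ ✓.
Open sets in the quotient: τ_Q = {{}, {[k=l]}, {[j=m], [k=l]}} (3 elements).


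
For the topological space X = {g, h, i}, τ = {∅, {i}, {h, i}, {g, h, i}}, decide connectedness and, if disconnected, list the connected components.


(X, τ) is connected.

Find clopen sets (U ∈ τ with X ∖ U ∈ τ):
  U = ∅, X ∖ U = {g, h, i} — both open, so U is clopen.
  U = {g, h, i}, X ∖ U = ∅ — both open, so U is clopen.
Only trivial clopens (∅ and X) exist, so (X, τ) is connected.
Compute connected components by grouping points that agree on all clopens:
  component: {g, h, i}


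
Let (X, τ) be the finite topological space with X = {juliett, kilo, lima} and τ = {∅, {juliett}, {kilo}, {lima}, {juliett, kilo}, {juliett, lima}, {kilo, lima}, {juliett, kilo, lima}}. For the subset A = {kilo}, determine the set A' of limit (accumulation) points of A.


A' = ∅

For each x ∈ X, list the open sets U ∈ τ with x ∈ U, then check whether U ∩ (A ∖ {x}) ≠ ∅ for every such U.
  x = juliett: open {juliett} ∋ x has {juliett} ∩ (A ∖ {juliett}) = ∅, so x is NOT a limit point.
  x = kilo: open {kilo} ∋ x has {kilo} ∩ (A ∖ {kilo}) = ∅, so x is NOT a limit point.
  x = lima: open {lima} ∋ x has {lima} ∩ (A ∖ {lima}) = ∅, so x is NOT a limit point.
Collecting: A' = ∅.


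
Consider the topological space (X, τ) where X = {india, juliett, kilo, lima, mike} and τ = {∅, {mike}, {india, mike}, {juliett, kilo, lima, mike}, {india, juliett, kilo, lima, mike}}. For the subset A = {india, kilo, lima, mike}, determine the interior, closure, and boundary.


int(A) = {india, mike}, cl(A) = {india, juliett, kilo, lima, mike}, ∂A = {juliett, kilo, lima}.

Closed sets in (X, τ) are complements of opens:
  closed(X, τ) = {∅, {india}, {juliett, kilo, lima}, {india, juliett, kilo, lima}, {india, juliett, kilo, lima, mike}}.
int(A) = ⋃ {U ∈ τ : U ⊆ A}. Opens contained in A: ∅, {mike}, {india, mike}.
Taking the union of these: int(A) = {india, mike}.
cl(A) = ⋂ {C closed : A ⊆ C}. Closed sets containing A: {india, juliett, kilo, lima, mike}.
Intersecting these: cl(A) = {india, juliett, kilo, lima, mike}.
∂A = cl(A) ∖ int(A) = {india, juliett, kilo, lima, mike} ∖ {india, mike} = {juliett, kilo, lima}.


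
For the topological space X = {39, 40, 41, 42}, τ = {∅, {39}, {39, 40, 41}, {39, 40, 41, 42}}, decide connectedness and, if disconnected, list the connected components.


(X, τ) is connected.

Find clopen sets (U ∈ τ with X ∖ U ∈ τ):
  U = ∅, X ∖ U = {39, 40, 41, 42} — both open, so U is clopen.
  U = {39, 40, 41, 42}, X ∖ U = ∅ — both open, so U is clopen.
Only trivial clopens (∅ and X) exist, so (X, τ) is connected.
Compute connected components by grouping points that agree on all clopens:
  component: {39, 40, 41, 42}


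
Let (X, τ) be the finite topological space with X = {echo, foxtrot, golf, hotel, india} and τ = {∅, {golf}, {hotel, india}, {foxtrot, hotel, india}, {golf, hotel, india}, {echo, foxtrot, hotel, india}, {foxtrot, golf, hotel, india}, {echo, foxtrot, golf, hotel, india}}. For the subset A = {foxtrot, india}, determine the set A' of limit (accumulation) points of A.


A' = {echo, foxtrot, hotel}

For each x ∈ X, list the open sets U ∈ τ with x ∈ U, then check whether U ∩ (A ∖ {x}) ≠ ∅ for every such U.
  x = echo: opens ∋ x are {echo, foxtrot, hotel, india}, {echo, foxtrot, golf, hotel, india}; each meets A ∖ {echo}, so x IS a limit point.
  x = foxtrot: opens ∋ x are {foxtrot, hotel, india}, {echo, foxtrot, hotel, india}, {foxtrot, golf, hotel, india}, {echo, foxtrot, golf, hotel, india}; each meets A ∖ {foxtrot}, so x IS a limit point.
  x = golf: open {golf} ∋ x has {golf} ∩ (A ∖ {golf}) = ∅, so x is NOT a limit point.
  x = hotel: opens ∋ x are {hotel, india}, {foxtrot, hotel, india}, {golf, hotel, india}, {echo, foxtrot, hotel, india}, {foxtrot, golf, hotel, india}, {echo, foxtrot, golf, hotel, india}; each meets A ∖ {hotel}, so x IS a limit point.
  x = india: open {hotel, india} ∋ x has {hotel, india} ∩ (A ∖ {india}) = ∅, so x is NOT a limit point.
Collecting: A' = {echo, foxtrot, hotel}.


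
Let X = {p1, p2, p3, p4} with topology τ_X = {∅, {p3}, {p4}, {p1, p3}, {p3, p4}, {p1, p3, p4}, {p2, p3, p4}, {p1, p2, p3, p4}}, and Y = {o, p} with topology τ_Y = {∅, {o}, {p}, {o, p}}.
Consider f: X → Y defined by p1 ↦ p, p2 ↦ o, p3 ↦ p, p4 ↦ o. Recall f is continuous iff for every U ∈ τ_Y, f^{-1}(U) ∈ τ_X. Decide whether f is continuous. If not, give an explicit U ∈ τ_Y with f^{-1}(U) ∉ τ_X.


f is NOT continuous.

Compute f^{-1}(U) for each U ∈ τ_Y:
  U = ∅: f^{-1}(U) = ∅ ∈ τ_X ✓.
  U = {o}: f^{-1}(U) = {p2, p4} ∉ τ_X ✗.
  U = {p}: f^{-1}(U) = {p1, p3} ∈ τ_X ✓.
  U = {o, p}: f^{-1}(U) = {p1, p2, p3, p4} ∈ τ_X ✓.
Found U = {o} with f^{-1}(U) = {p2, p4} not in τ_X. Therefore f is NOT continuous.


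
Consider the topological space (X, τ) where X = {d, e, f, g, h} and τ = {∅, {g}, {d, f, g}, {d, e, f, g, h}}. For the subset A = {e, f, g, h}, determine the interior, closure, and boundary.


int(A) = {g}, cl(A) = {d, e, f, g, h}, ∂A = {d, e, f, h}.

Closed sets in (X, τ) are complements of opens:
  closed(X, τ) = {∅, {e, h}, {d, e, f, h}, {d, e, f, g, h}}.
int(A) = ⋃ {U ∈ τ : U ⊆ A}. Opens contained in A: ∅, {g}.
Taking the union of these: int(A) = {g}.
cl(A) = ⋂ {C closed : A ⊆ C}. Closed sets containing A: {d, e, f, g, h}.
Intersecting these: cl(A) = {d, e, f, g, h}.
∂A = cl(A) ∖ int(A) = {d, e, f, g, h} ∖ {g} = {d, e, f, h}.


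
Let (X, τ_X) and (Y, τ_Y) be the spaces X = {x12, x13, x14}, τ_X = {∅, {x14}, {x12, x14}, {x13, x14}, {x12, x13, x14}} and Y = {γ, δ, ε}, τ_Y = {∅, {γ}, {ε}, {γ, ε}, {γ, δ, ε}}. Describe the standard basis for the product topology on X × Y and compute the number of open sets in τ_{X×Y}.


Basis B = {∅ × ∅, {x14} × {γ}, {x14} × {ε}, {x12, x14} × {γ}, {x12, x14} × {ε}, {x13, x14} × {γ}, {x13, x14} × {ε}, {x14} × {γ, ε}, {x12, x13, x14} × {γ}, {x12, x13, x14} × {ε}, {x14} × {γ, δ, ε}, {x12, x14} × {γ, ε}, {x13, x14} × {γ, ε}, {x12, x14} × {γ, δ, ε}, {x12, x13, x14} × {γ, ε}, {x13, x14} × {γ, δ, ε}, {x12, x13, x14} × {γ, δ, ε}}; |τ_{X×Y}| = 50.

Enumerate products U × V with U ∈ τ_X, V ∈ τ_Y (deduplicated):
  ∅ × ∅ = {} (∅)
  {x14} × {γ} = {(x14,γ)}
  {x14} × {ε} = {(x14,ε)}
  {x12, x14} × {γ} = {(x12,γ), (x14,γ)}
  {x12, x14} × {ε} = {(x12,ε), (x14,ε)}
  {x13, x14} × {γ} = {(x13,γ), (x14,γ)}
  {x13, x14} × {ε} = {(x13,ε), (x14,ε)}
  {x14} × {γ, ε} = {(x14,γ), (x14,ε)}
  {x12, x13, x14} × {γ} = {(x12,γ), (x13,γ), (x14,γ)}
  {x12, x13, x14} × {ε} = {(x12,ε), (x13,ε), (x14,ε)}
  {x14} × {γ, δ, ε} = {(x14,γ), (x14,δ), (x14,ε)}
  {x12, x14} × {γ, ε} = {(x12,γ), (x12,ε), (x14,γ), (x14,ε)}
  {x13, x14} × {γ, ε} = {(x13,γ), (x13,ε), (x14,γ), (x14,ε)}
  {x12, x14} × {γ, δ, ε} = {(x12,γ), (x12,δ), (x12,ε), (x14,γ), (x14,δ), (x14,ε)}
  {x12, x13, x14} × {γ, ε} = {(x12,γ), (x12,ε), (x13,γ), (x13,ε), (x14,γ), (x14,ε)}
  {x13, x14} × {γ, δ, ε} = {(x13,γ), (x13,δ), (x13,ε), (x14,γ), (x14,δ), (x14,ε)}
  {x12, x13, x14} × {γ, δ, ε} = {(x12,γ), (x12,δ), (x12,ε), (x13,γ), (x13,δ), (x13,ε), (x14,γ), (x14,δ), (x14,ε)}
These 17 distinct sets form the basis B.
Close under arbitrary unions to get τ_{X×Y}; counting gives |τ_{X×Y}| = 50.
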